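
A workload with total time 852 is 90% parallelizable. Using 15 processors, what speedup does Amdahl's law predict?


Amdahl's law: T_p = T × ((1-p) + p/N)
= 852 × ((1-0.9) + 0.9/15)
= 852 × (0.10 + 0.0600)
= 852 × 0.1600
= 136.32
Speedup = 852/136.32
= 6.25×


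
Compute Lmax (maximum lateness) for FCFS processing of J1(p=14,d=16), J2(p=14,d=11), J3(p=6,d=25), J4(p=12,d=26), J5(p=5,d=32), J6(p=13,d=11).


Lateness per job (L = C - d):
  J1: C=14, d=16, L=-2
  J2: C=28, d=11, L=17
  J3: C=34, d=25, L=9
  J4: C=46, d=26, L=20
  J5: C=51, d=32, L=19
  J6: C=64, d=11, L=53
Lmax = max(-2, 17, 9, 20, 19, 53)
= 53


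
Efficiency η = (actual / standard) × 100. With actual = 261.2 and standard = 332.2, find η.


Efficiency = (actual / standard) × 100
= (261.2 / 332.2) × 100
= 78.6%


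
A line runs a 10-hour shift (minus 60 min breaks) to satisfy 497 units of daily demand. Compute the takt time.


Available = 10×60 - 60 = 540 min
Takt time = 540 / 497
= 1.09 min/unit


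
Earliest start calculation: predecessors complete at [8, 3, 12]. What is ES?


ES = max of all predecessor completion times
Predecessors: [8, 3, 12]
ES = max(8, 3, 12)
= 12


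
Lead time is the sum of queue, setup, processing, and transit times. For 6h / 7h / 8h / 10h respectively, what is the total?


Lead time = queue + setup + processing + transit
= 6 + 7 + 8 + 10
= 31 hours


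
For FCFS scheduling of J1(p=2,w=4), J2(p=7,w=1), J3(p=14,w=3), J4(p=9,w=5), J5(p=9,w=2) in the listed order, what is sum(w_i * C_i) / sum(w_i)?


Completion times:
  J1: C=2, w×C=4×2=8
  J2: C=9, w×C=1×9=9
  J3: C=23, w×C=3×23=69
  J4: C=32, w×C=5×32=160
  J5: C=41, w×C=2×41=82
Sum w×C = 328
Sum w = 15
Weighted avg = 328/15
= 21.87


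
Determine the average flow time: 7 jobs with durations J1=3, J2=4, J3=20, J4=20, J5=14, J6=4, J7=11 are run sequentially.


Completion times:
  J1: completes at 3
  J2: completes at 7
  J3: completes at 27
  J4: completes at 47
  J5: completes at 61
  J6: completes at 65
  J7: completes at 76
Sum = 286
Average = 286/7
= 40.86


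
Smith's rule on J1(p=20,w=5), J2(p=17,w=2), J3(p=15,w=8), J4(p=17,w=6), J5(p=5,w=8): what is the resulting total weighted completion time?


WSPT order (by p/w): J5 → J3 → J4 → J1 → J2
  J5: C=5, w·C=8×5=40
  J3: C=20, w·C=8×20=160
  J4: C=37, w·C=6×37=222
  J1: C=57, w·C=5×57=285
  J2: C=74, w·C=2×74=148
Σ w·C = 855
= 855


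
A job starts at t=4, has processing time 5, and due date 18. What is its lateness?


Completion = 4 + 5 = 9
Lateness = C - d = 9 - 18
= -9


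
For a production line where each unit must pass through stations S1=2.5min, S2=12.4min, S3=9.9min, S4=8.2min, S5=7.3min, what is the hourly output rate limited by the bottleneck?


Bottleneck = longest station time
Station times: [2.5, 12.4, 9.9, 8.2, 7.3]
Max = 12.4 min
Rate = 60 / 12.4
= 4.84 units/hour (bottleneck: 12.4min)


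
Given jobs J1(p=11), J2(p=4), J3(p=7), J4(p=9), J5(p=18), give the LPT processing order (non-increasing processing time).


LPT: sort by longest processing time first
  J5: p=18
  J1: p=11
  J4: p=9
  J3: p=7
  J2: p=4
Order: J5 → J1 → J4 → J3 → J2


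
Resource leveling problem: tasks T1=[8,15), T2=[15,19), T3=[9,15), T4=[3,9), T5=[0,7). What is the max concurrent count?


Check each time point for overlaps:
  t=3: 2 tasks active (T4, T5)
Max concurrent = 2


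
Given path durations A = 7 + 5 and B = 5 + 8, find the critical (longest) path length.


Path A: 7 + 5 = 12
Path B: 5 + 8 = 13
Critical path = longest = max(12, 13)
= 13 (Path B)


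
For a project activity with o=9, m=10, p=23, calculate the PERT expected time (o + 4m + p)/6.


te = (o + 4m + p) / 6
= (9 + 4×10 + 23) / 6
= (9 + 40 + 23) / 6
= 72 / 6
= 12.00


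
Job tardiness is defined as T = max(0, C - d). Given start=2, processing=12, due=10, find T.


Completion = start + processing = 2 + 12 = 14
Tardiness = max(0, C - d) = max(0, 14 - 10)
= max(0, 4)
= 4


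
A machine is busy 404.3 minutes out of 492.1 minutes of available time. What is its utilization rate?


Utilization = busy / total × 100
= 404.3 / 492.1 × 100
= 82.2%


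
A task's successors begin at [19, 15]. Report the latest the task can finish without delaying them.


LF = min of all successor start times
Successors start at: [19, 15]
LF = min(19, 15)
= 15


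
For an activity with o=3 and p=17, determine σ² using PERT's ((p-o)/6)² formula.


σ² = ((p - o) / 6)² = (p - o)² / 36
= (17 - 3)² / 36
= 14² / 36
= 196 / 36
= 5.4444


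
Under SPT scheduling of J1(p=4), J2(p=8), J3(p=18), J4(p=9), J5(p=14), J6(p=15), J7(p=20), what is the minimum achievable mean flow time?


SPT order: J1 → J2 → J4 → J5 → J6 → J3 → J7
Completion times:
  J1: C=4
  J2: C=12
  J4: C=21
  J5: C=35
  J6: C=50
  J3: C=68
  J7: C=88
Sum = 278, n = 7
Mean flow = 278/7
= 39.71


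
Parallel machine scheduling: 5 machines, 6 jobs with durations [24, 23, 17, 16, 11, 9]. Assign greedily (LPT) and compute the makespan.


Jobs (LPT sorted): [24, 23, 17, 16, 11, 9]
Machines: 5
  J=24 → Machine 1 (load: 0+24=24)
  J=23 → Machine 2 (load: 0+23=23)
  J=17 → Machine 3 (load: 0+17=17)
  J=16 → Machine 4 (load: 0+16=16)
  J=11 → Machine 5 (load: 0+11=11)
  J=9 → Machine 5 (load: 11+9=20)
Machine loads: [24, 23, 17, 16, 20]
Makespan = max = 24 time units


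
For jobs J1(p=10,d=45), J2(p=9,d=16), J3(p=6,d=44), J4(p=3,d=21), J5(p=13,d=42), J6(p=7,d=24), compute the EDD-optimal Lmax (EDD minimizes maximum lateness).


EDD order: J2 → J4 → J6 → J5 → J3 → J1
Completion and lateness:
  J2: C=9, d=16, L=9-16=-7
  J4: C=12, d=21, L=12-21=-9
  J6: C=19, d=24, L=19-24=-5
  J5: C=32, d=42, L=32-42=-10
  J3: C=38, d=44, L=38-44=-6
  J1: C=48, d=45, L=48-45=3
Lmax = max(-7, -9, -5, -10, -6, 3)
= 3


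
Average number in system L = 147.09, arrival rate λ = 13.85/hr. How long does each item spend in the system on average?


Little's law: L = λW → W = L / λ
= 147.09 / 13.85
= 10.62 hours


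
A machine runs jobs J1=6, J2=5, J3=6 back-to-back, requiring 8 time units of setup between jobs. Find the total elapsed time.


Makespan = Σ processing + (n-1) × setup
= (6 + 5 + 6) + (3-1)×8
= 17 + 16
= 33 time units


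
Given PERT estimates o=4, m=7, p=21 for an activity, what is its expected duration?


te = (o + 4m + p) / 6
= (4 + 4×7 + 21) / 6
= (4 + 28 + 21) / 6
= 53 / 6
= 8.83


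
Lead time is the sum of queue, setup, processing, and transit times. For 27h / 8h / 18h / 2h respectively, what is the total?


Lead time = queue + setup + processing + transit
= 27 + 8 + 18 + 2
= 55 hours


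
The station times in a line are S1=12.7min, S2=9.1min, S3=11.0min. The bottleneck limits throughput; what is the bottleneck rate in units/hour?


Bottleneck = longest station time
Station times: [12.7, 9.1, 11.0]
Max = 12.7 min
Rate = 60 / 12.7
= 4.72 units/hour (bottleneck: 12.7min)


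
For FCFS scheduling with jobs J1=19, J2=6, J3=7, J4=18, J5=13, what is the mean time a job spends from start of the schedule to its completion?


Completion times:
  J1: completes at 19
  J2: completes at 25
  J3: completes at 32
  J4: completes at 50
  J5: completes at 63
Sum = 189
Average = 189/5
= 37.80


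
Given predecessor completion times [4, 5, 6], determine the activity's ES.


ES = max of all predecessor completion times
Predecessors: [4, 5, 6]
ES = max(4, 5, 6)
= 6


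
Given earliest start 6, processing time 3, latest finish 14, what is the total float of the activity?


EF = ES + duration = 6 + 3 = 9
LS = LF - duration = 14 - 3 = 11
Total Float = LF - EF = 14 - 9
(or LS - ES = 11 - 6)
= 5


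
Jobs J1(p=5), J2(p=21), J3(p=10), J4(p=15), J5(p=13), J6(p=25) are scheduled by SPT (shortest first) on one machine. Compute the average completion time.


SPT order: J1 → J3 → J5 → J4 → J2 → J6
Completion times:
  J1: C=5
  J3: C=15
  J5: C=28
  J4: C=43
  J2: C=64
  J6: C=89
Sum = 244, n = 6
Mean flow = 244/6
= 40.67


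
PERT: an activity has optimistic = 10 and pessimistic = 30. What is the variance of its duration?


σ² = ((p - o) / 6)² = (p - o)² / 36
= (30 - 10)² / 36
= 20² / 36
= 400 / 36
= 11.1111


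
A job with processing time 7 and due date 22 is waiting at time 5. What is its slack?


Slack = due - current_time - processing
= 22 - 5 - 7
= 10


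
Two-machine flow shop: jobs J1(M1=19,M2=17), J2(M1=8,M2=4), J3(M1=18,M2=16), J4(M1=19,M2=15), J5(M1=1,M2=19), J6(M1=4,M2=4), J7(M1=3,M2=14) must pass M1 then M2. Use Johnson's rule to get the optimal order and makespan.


Johnson's rule:
Group 1 (M1≤M2, sort by M1): ['J5', 'J7', 'J6']
Group 2 (M1>M2, sort desc M2): ['J1', 'J3', 'J4', 'J2']
Sequence: J5 → J7 → J6 → J1 → J3 → J4 → J2
Makespan calculation:
  J5: M1 done=1, M2 done=20
  J7: M1 done=4, M2 done=34
  J6: M1 done=8, M2 done=38
  J1: M1 done=27, M2 done=55
  J3: M1 done=45, M2 done=71
  J4: M1 done=64, M2 done=86
  J2: M1 done=72, M2 done=90
= Sequence: J5 → J7 → J6 → J1 → J3 → J4 → J2, Makespan: 90


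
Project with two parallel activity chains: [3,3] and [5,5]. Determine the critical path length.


Path A: 3 + 3 = 6
Path B: 5 + 5 = 10
Critical path = longest = max(6, 10)
= 10 (Path B)


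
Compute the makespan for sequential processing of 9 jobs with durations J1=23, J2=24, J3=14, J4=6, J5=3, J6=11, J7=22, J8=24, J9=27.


Sequential makespan: sum all processing times
= 23 + 24 + 14 + 6 + 3 + 11 + 22 + 24 + 27
= 154 time units


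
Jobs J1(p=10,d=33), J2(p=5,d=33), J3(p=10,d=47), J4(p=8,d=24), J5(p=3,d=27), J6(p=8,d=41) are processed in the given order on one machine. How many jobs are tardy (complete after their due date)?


Completion vs due date:
  J1: C=10, d=33 → on time
  J2: C=15, d=33 → on time
  J3: C=25, d=47 → on time
  J4: C=33, d=24 → TARDY
  J5: C=36, d=27 → TARDY
  J6: C=44, d=41 → TARDY
Tardy jobs: J4, J5, J6
Count = 3


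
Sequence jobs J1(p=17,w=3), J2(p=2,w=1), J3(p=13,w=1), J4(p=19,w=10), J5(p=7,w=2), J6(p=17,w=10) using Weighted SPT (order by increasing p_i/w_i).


WSPT (Smith's rule): sort by p/w ascending
  J6: p/w = 17/10 = 1.700
  J4: p/w = 19/10 = 1.900
  J2: p/w = 2/1 = 2.000
  J5: p/w = 7/2 = 3.500
  J1: p/w = 17/3 = 5.667
  J3: p/w = 13/1 = 13.000
Order: J6 → J4 → J2 → J5 → J1 → J3


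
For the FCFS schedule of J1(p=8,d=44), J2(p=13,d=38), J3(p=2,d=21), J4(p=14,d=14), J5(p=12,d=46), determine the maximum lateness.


Lateness per job (L = C - d):
  J1: C=8, d=44, L=-36
  J2: C=21, d=38, L=-17
  J3: C=23, d=21, L=2
  J4: C=37, d=14, L=23
  J5: C=49, d=46, L=3
Lmax = max(-36, -17, 2, 23, 3)
= 23


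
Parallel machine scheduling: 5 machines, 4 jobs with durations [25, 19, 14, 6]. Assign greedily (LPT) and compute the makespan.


Jobs (LPT sorted): [25, 19, 14, 6]
Machines: 5
  J=25 → Machine 1 (load: 0+25=25)
  J=19 → Machine 2 (load: 0+19=19)
  J=14 → Machine 3 (load: 0+14=14)
  J=6 → Machine 4 (load: 0+6=6)
Machine loads: [25, 19, 14, 6, 0]
Makespan = max = 25 time units


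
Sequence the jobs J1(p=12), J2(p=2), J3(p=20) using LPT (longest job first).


LPT: sort by longest processing time first
  J3: p=20
  J1: p=12
  J2: p=2
Order: J3 → J1 → J2


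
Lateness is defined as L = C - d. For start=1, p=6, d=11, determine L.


Completion = 1 + 6 = 7
Lateness = C - d = 7 - 11
= -4


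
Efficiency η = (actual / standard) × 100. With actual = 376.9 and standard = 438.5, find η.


Efficiency = (actual / standard) × 100
= (376.9 / 438.5) × 100
= 86.0%


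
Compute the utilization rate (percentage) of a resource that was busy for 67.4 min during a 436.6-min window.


Utilization = busy / total × 100
= 67.4 / 436.6 × 100
= 15.4%


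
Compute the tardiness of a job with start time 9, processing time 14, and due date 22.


Completion = start + processing = 9 + 14 = 23
Tardiness = max(0, C - d) = max(0, 23 - 22)
= max(0, 1)
= 1


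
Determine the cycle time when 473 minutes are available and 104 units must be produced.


Cycle time = available time / demand
= 473 / 104
= 4.55 min/unit


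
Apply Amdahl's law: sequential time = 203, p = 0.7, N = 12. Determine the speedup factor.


Amdahl's law: T_p = T × ((1-p) + p/N)
= 203 × ((1-0.7) + 0.7/12)
= 203 × (0.30 + 0.0583)
= 203 × 0.3583
= 72.74
Speedup = 203/72.74
= 2.79×


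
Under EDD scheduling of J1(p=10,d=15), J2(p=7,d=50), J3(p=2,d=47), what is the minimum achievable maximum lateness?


EDD order: J1 → J3 → J2
Completion and lateness:
  J1: C=10, d=15, L=10-15=-5
  J3: C=12, d=47, L=12-47=-35
  J2: C=19, d=50, L=19-50=-31
Lmax = max(-5, -35, -31)
= -5


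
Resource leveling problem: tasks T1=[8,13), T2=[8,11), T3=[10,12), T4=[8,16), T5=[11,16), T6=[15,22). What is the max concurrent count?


Check each time point for overlaps:
  t=10: 4 tasks active (T1, T2, T3, T4)
Max concurrent = 4


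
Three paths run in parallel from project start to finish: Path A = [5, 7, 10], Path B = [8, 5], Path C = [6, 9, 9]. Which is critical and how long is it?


Path A: 5 + 7 + 10 = 22
Path B: 8 + 5 = 13
Path C: 6 + 9 + 9 = 24
Critical path = longest = max(22, 13, 24)
= 24 (Path C)


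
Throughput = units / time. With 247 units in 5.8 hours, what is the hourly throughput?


Throughput = units / time
= 247 / 5.8
= 42.6 units/hour


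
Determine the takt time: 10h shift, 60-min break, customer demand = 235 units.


Available = 10×60 - 60 = 540 min
Takt time = 540 / 235
= 2.30 min/unit


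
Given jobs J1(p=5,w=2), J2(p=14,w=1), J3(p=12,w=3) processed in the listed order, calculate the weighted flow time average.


Completion times:
  J1: C=5, w×C=2×5=10
  J2: C=19, w×C=1×19=19
  J3: C=31, w×C=3×31=93
Sum w×C = 122
Sum w = 6
Weighted avg = 122/6
= 20.33


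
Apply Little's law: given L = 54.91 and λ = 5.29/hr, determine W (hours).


Little's law: L = λW → W = L / λ
= 54.91 / 5.29
= 10.38 hours


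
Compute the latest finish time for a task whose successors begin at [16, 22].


LF = min of all successor start times
Successors start at: [16, 22]
LF = min(16, 22)
= 16


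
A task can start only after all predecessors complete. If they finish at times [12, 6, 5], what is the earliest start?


ES = max of all predecessor completion times
Predecessors: [12, 6, 5]
ES = max(12, 6, 5)
= 12


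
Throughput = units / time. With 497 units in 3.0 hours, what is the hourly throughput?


Throughput = units / time
= 497 / 3.0
= 165.7 units/hour


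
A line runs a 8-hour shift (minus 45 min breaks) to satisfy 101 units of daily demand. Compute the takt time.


Available = 8×60 - 45 = 435 min
Takt time = 435 / 101
= 4.31 min/unit


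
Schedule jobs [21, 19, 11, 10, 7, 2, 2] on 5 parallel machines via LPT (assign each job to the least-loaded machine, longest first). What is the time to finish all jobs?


Jobs (LPT sorted): [21, 19, 11, 10, 7, 2, 2]
Machines: 5
  J=21 → Machine 1 (load: 0+21=21)
  J=19 → Machine 2 (load: 0+19=19)
  J=11 → Machine 3 (load: 0+11=11)
  J=10 → Machine 4 (load: 0+10=10)
  J=7 → Machine 5 (load: 0+7=7)
  J=2 → Machine 5 (load: 7+2=9)
  J=2 → Machine 5 (load: 9+2=11)
Machine loads: [21, 19, 11, 10, 11]
Makespan = max = 21 time units


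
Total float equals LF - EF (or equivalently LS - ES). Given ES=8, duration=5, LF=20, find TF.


EF = ES + duration = 8 + 5 = 13
LS = LF - duration = 20 - 5 = 15
Total Float = LF - EF = 20 - 13
(or LS - ES = 15 - 8)
= 7


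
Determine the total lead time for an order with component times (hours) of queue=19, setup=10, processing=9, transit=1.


Lead time = queue + setup + processing + transit
= 19 + 10 + 9 + 1
= 39 hours


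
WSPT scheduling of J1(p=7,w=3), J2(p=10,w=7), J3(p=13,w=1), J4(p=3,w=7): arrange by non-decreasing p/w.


WSPT (Smith's rule): sort by p/w ascending
  J4: p/w = 3/7 = 0.429
  J2: p/w = 10/7 = 1.429
  J1: p/w = 7/3 = 2.333
  J3: p/w = 13/1 = 13.000
Order: J4 → J2 → J1 → J3


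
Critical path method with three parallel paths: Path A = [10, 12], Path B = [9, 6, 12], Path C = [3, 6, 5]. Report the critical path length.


Path A: 10 + 12 = 22
Path B: 9 + 6 + 12 = 27
Path C: 3 + 6 + 5 = 14
Critical path = longest = max(22, 27, 14)
= 27 (Path B)


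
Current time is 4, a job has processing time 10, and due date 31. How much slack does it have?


Slack = due - current_time - processing
= 31 - 4 - 10
= 17


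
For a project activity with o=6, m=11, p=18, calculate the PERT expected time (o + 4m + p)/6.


te = (o + 4m + p) / 6
= (6 + 4×11 + 18) / 6
= (6 + 44 + 18) / 6
= 68 / 6
= 11.33


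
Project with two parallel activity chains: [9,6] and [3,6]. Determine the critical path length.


Path A: 9 + 6 = 15
Path B: 3 + 6 = 9
Critical path = longest = max(15, 9)
= 15 (Path A)


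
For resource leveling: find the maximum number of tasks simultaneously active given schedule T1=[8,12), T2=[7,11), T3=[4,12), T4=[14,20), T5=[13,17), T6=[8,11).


Check each time point for overlaps:
  t=8: 4 tasks active (T1, T2, T3, T6)
Max concurrent = 4


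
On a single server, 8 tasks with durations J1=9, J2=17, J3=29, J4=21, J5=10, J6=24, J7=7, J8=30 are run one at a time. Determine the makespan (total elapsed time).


Sequential makespan: sum all processing times
= 9 + 17 + 29 + 21 + 10 + 24 + 7 + 30
= 147 time units


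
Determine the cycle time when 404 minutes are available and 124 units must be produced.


Cycle time = available time / demand
= 404 / 124
= 3.26 min/unit


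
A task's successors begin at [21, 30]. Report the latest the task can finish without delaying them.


LF = min of all successor start times
Successors start at: [21, 30]
LF = min(21, 30)
= 21


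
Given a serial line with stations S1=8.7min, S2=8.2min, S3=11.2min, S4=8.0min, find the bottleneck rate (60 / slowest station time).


Bottleneck = longest station time
Station times: [8.7, 8.2, 11.2, 8.0]
Max = 11.2 min
Rate = 60 / 11.2
= 5.36 units/hour (bottleneck: 11.2min)


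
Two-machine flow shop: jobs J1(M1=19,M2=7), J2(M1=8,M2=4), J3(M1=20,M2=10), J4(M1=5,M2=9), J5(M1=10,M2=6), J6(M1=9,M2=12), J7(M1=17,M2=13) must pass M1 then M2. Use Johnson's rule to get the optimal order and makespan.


Johnson's rule:
Group 1 (M1≤M2, sort by M1): ['J4', 'J6']
Group 2 (M1>M2, sort desc M2): ['J7', 'J3', 'J1', 'J5', 'J2']
Sequence: J4 → J6 → J7 → J3 → J1 → J5 → J2
Makespan calculation:
  J4: M1 done=5, M2 done=14
  J6: M1 done=14, M2 done=26
  J7: M1 done=31, M2 done=44
  J3: M1 done=51, M2 done=61
  J1: M1 done=70, M2 done=77
  J5: M1 done=80, M2 done=86
  J2: M1 done=88, M2 done=92
= Sequence: J4 → J6 → J7 → J3 → J1 → J5 → J2, Makespan: 92


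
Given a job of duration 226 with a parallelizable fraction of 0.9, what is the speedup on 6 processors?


Amdahl's law: T_p = T × ((1-p) + p/N)
= 226 × ((1-0.9) + 0.9/6)
= 226 × (0.10 + 0.1500)
= 226 × 0.2500
= 56.50
Speedup = 226/56.50
= 4.00×


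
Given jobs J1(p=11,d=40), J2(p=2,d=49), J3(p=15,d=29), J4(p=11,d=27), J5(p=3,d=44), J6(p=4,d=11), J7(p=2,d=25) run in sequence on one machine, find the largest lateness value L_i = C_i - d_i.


Lateness per job (L = C - d):
  J1: C=11, d=40, L=-29
  J2: C=13, d=49, L=-36
  J3: C=28, d=29, L=-1
  J4: C=39, d=27, L=12
  J5: C=42, d=44, L=-2
  J6: C=46, d=11, L=35
  J7: C=48, d=25, L=23
Lmax = max(-29, -36, -1, 12, -2, 35, 23)
= 35


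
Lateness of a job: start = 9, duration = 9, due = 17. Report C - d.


Completion = 9 + 9 = 18
Lateness = C - d = 18 - 17
= 1


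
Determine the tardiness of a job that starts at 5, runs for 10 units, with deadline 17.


Completion = start + processing = 5 + 10 = 15
Tardiness = max(0, C - d) = max(0, 15 - 17)
= max(0, -2)
= 0


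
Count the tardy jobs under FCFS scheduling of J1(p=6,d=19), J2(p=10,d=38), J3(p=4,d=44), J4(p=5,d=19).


Completion vs due date:
  J1: C=6, d=19 → on time
  J2: C=16, d=38 → on time
  J3: C=20, d=44 → on time
  J4: C=25, d=19 → TARDY
Tardy jobs: J4
Count = 1


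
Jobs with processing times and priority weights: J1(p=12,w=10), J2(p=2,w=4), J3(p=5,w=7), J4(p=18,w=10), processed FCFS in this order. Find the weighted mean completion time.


Completion times:
  J1: C=12, w×C=10×12=120
  J2: C=14, w×C=4×14=56
  J3: C=19, w×C=7×19=133
  J4: C=37, w×C=10×37=370
Sum w×C = 679
Sum w = 31
Weighted avg = 679/31
= 21.90


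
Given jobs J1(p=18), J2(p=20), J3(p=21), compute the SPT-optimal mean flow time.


SPT order: J1 → J2 → J3
Completion times:
  J1: C=18
  J2: C=38
  J3: C=59
Sum = 115, n = 3
Mean flow = 115/3
= 38.33


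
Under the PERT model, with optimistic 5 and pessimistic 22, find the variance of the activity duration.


σ² = ((p - o) / 6)² = (p - o)² / 36
= (22 - 5)² / 36
= 17² / 36
= 289 / 36
= 8.0278


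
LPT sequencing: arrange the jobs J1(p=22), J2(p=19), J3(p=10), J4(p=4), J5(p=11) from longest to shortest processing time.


LPT: sort by longest processing time first
  J1: p=22
  J2: p=19
  J5: p=11
  J3: p=10
  J4: p=4
Order: J1 → J2 → J5 → J3 → J4


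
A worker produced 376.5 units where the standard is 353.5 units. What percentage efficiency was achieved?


Efficiency = (actual / standard) × 100
= (376.5 / 353.5) × 100
= 106.5%


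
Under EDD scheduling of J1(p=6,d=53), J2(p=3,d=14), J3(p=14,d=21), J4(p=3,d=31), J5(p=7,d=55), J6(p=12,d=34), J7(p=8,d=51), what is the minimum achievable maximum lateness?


EDD order: J2 → J3 → J4 → J6 → J7 → J1 → J5
Completion and lateness:
  J2: C=3, d=14, L=3-14=-11
  J3: C=17, d=21, L=17-21=-4
  J4: C=20, d=31, L=20-31=-11
  J6: C=32, d=34, L=32-34=-2
  J7: C=40, d=51, L=40-51=-11
  J1: C=46, d=53, L=46-53=-7
  J5: C=53, d=55, L=53-55=-2
Lmax = max(-11, -4, -11, -2, -11, -7, -2)
= -2


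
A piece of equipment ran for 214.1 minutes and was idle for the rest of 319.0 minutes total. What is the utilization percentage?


Utilization = busy / total × 100
= 214.1 / 319.0 × 100
= 67.1%


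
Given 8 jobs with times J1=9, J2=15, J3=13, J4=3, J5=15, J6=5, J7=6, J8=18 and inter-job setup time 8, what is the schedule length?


Makespan = Σ processing + (n-1) × setup
= (9 + 15 + 13 + 3 + 15 + 5 + 6 + 18) + (8-1)×8
= 84 + 56
= 140 time units


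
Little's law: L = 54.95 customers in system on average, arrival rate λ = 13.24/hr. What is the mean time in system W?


Little's law: L = λW → W = L / λ
= 54.95 / 13.24
= 4.15 hours


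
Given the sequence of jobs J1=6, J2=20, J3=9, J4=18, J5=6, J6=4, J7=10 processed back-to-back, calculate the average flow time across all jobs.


Completion times:
  J1: completes at 6
  J2: completes at 26
  J3: completes at 35
  J4: completes at 53
  J5: completes at 59
  J6: completes at 63
  J7: completes at 73
Sum = 315
Average = 315/7
= 45.00


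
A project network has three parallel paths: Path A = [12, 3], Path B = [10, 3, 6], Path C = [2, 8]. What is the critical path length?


Path A: 12 + 3 = 15
Path B: 10 + 3 + 6 = 19
Path C: 2 + 8 = 10
Critical path = longest = max(15, 19, 10)
= 19 (Path B)


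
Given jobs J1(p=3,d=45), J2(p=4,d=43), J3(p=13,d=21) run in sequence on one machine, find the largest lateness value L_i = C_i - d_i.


Lateness per job (L = C - d):
  J1: C=3, d=45, L=-42
  J2: C=7, d=43, L=-36
  J3: C=20, d=21, L=-1
Lmax = max(-42, -36, -1)
= -1


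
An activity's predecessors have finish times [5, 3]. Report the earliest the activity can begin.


ES = max of all predecessor completion times
Predecessors: [5, 3]
ES = max(5, 3)
= 5


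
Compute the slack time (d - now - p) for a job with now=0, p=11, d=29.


Slack = due - current_time - processing
= 29 - 0 - 11
= 18


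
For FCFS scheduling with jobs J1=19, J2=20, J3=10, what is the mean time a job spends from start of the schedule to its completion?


Completion times:
  J1: completes at 19
  J2: completes at 39
  J3: completes at 49
Sum = 107
Average = 107/3
= 35.67


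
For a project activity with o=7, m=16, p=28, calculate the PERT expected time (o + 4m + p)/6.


te = (o + 4m + p) / 6
= (7 + 4×16 + 28) / 6
= (7 + 64 + 28) / 6
= 99 / 6
= 16.50


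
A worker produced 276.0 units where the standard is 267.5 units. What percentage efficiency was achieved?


Efficiency = (actual / standard) × 100
= (276.0 / 267.5) × 100
= 103.2%


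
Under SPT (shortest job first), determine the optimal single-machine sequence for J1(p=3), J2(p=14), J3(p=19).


SPT: sort by shortest processing time
  J1: p=3
  J2: p=14
  J3: p=19
Order: J1 → J2 → J3


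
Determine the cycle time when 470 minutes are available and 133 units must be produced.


Cycle time = available time / demand
= 470 / 133
= 3.53 min/unit


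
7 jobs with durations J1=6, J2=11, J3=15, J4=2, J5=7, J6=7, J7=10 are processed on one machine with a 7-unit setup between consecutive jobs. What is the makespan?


Makespan = Σ processing + (n-1) × setup
= (6 + 11 + 15 + 2 + 7 + 7 + 10) + (7-1)×7
= 58 + 42
= 100 time units


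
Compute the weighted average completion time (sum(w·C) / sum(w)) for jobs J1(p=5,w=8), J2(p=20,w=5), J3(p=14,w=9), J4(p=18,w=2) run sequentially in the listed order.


Completion times:
  J1: C=5, w×C=8×5=40
  J2: C=25, w×C=5×25=125
  J3: C=39, w×C=9×39=351
  J4: C=57, w×C=2×57=114
Sum w×C = 630
Sum w = 24
Weighted avg = 630/24
= 26.25


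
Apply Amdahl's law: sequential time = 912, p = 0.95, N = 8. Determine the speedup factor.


Amdahl's law: T_p = T × ((1-p) + p/N)
= 912 × ((1-0.95) + 0.95/8)
= 912 × (0.05 + 0.1187)
= 912 × 0.1688
= 153.90
Speedup = 912/153.90
= 5.93×


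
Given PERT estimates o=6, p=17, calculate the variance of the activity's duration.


σ² = ((p - o) / 6)² = (p - o)² / 36
= (17 - 6)² / 36
= 11² / 36
= 121 / 36
= 3.3611


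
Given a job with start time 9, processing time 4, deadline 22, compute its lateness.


Completion = 9 + 4 = 13
Lateness = C - d = 13 - 22
= -9


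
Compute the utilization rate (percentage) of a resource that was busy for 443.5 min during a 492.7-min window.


Utilization = busy / total × 100
= 443.5 / 492.7 × 100
= 90.0%


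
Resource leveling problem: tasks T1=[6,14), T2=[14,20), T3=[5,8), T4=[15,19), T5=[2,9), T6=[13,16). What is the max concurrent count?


Check each time point for overlaps:
  t=6: 3 tasks active (T1, T3, T5)
Max concurrent = 3


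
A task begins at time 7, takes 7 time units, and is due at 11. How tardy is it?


Completion = start + processing = 7 + 7 = 14
Tardiness = max(0, C - d) = max(0, 14 - 11)
= max(0, 3)
= 3


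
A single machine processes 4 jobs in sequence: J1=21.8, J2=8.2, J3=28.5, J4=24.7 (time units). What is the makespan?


Sequential makespan: sum all processing times
= 21.8 + 8.2 + 28.5 + 24.7
= 83.2 time units


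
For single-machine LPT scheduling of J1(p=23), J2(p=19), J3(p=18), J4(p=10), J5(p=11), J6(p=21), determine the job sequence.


LPT: sort by longest processing time first
  J1: p=23
  J6: p=21
  J2: p=19
  J3: p=18
  J5: p=11
  J4: p=10
Order: J1 → J6 → J2 → J3 → J5 → J4


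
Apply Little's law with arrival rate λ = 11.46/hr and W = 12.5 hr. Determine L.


Little's law: L = λ × W
= 11.46 × 12.5
= 143.25


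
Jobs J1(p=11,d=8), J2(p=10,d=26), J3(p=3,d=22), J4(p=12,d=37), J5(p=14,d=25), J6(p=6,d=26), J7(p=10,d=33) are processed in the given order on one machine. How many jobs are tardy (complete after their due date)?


Completion vs due date:
  J1: C=11, d=8 → TARDY
  J2: C=21, d=26 → on time
  J3: C=24, d=22 → TARDY
  J4: C=36, d=37 → on time
  J5: C=50, d=25 → TARDY
  J6: C=56, d=26 → TARDY
  J7: C=66, d=33 → TARDY
Tardy jobs: J1, J3, J5, J6, J7
Count = 5


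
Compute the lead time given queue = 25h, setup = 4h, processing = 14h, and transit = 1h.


Lead time = queue + setup + processing + transit
= 25 + 4 + 14 + 1
= 44 hours


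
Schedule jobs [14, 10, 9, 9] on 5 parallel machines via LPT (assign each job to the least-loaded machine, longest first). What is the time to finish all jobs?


Jobs (LPT sorted): [14, 10, 9, 9]
Machines: 5
  J=14 → Machine 1 (load: 0+14=14)
  J=10 → Machine 2 (load: 0+10=10)
  J=9 → Machine 3 (load: 0+9=9)
  J=9 → Machine 4 (load: 0+9=9)
Machine loads: [14, 10, 9, 9, 0]
Makespan = max = 14 time units


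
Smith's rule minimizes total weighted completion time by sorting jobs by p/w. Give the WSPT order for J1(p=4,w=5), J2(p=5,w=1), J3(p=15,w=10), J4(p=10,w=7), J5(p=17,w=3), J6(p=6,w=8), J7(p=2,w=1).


WSPT (Smith's rule): sort by p/w ascending
  J6: p/w = 6/8 = 0.750
  J1: p/w = 4/5 = 0.800
  J4: p/w = 10/7 = 1.429
  J3: p/w = 15/10 = 1.500
  J7: p/w = 2/1 = 2.000
  J2: p/w = 5/1 = 5.000
  J5: p/w = 17/3 = 5.667
Order: J6 → J1 → J4 → J3 → J7 → J2 → J5


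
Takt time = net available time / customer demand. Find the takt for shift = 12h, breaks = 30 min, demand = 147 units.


Available = 12×60 - 30 = 690 min
Takt time = 690 / 147
= 4.69 min/unit


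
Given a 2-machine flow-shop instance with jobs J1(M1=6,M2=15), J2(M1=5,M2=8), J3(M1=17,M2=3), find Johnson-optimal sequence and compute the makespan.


Johnson's rule:
Group 1 (M1≤M2, sort by M1): ['J2', 'J1']
Group 2 (M1>M2, sort desc M2): ['J3']
Sequence: J2 → J1 → J3
Makespan calculation:
  J2: M1 done=5, M2 done=13
  J1: M1 done=11, M2 done=28
  J3: M1 done=28, M2 done=31
= Sequence: J2 → J1 → J3, Makespan: 31


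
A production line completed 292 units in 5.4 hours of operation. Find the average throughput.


Throughput = units / time
= 292 / 5.4
= 54.1 units/hour


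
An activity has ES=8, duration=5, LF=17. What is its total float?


EF = ES + duration = 8 + 5 = 13
LS = LF - duration = 17 - 5 = 12
Total Float = LF - EF = 17 - 13
(or LS - ES = 12 - 8)
= 4


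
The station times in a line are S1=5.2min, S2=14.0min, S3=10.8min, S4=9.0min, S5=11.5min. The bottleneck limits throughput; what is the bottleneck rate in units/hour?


Bottleneck = longest station time
Station times: [5.2, 14.0, 10.8, 9.0, 11.5]
Max = 14.0 min
Rate = 60 / 14.0
= 4.29 units/hour (bottleneck: 14.0min)


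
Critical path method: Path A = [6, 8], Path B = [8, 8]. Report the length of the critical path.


Path A: 6 + 8 = 14
Path B: 8 + 8 = 16
Critical path = longest = max(14, 16)
= 16 (Path B)


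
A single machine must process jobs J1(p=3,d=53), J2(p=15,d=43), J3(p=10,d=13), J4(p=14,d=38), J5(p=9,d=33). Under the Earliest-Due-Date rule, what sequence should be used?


EDD: sort by earliest due date
  J3: d=13, p=10
  J5: d=33, p=9
  J4: d=38, p=14
  J2: d=43, p=15
  J1: d=53, p=3
Order: J3 → J5 → J4 → J2 → J1


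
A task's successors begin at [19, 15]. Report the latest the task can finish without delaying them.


LF = min of all successor start times
Successors start at: [19, 15]
LF = min(19, 15)
= 15


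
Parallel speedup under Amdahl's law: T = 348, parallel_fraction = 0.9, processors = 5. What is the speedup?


Amdahl's law: T_p = T × ((1-p) + p/N)
= 348 × ((1-0.9) + 0.9/5)
= 348 × (0.10 + 0.1800)
= 348 × 0.2800
= 97.44
Speedup = 348/97.44
= 3.57×


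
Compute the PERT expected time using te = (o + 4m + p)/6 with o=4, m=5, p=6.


te = (o + 4m + p) / 6
= (4 + 4×5 + 6) / 6
= (4 + 20 + 6) / 6
= 30 / 6
= 5.00


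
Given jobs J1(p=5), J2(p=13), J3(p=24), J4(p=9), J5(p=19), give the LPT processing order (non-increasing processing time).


LPT: sort by longest processing time first
  J3: p=24
  J5: p=19
  J2: p=13
  J4: p=9
  J1: p=5
Order: J3 → J5 → J2 → J4 → J1


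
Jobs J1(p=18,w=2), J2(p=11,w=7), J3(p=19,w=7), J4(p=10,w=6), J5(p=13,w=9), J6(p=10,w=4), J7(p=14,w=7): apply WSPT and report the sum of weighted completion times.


WSPT order (by p/w): J5 → J2 → J4 → J7 → J6 → J3 → J1
  J5: C=13, w·C=9×13=117
  J2: C=24, w·C=7×24=168
  J4: C=34, w·C=6×34=204
  J7: C=48, w·C=7×48=336
  J6: C=58, w·C=4×58=232
  J3: C=77, w·C=7×77=539
  J1: C=95, w·C=2×95=190
Σ w·C = 1786
= 1786


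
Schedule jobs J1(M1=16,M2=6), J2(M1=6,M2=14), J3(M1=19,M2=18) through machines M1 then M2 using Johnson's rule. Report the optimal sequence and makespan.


Johnson's rule:
Group 1 (M1≤M2, sort by M1): ['J2']
Group 2 (M1>M2, sort desc M2): ['J3', 'J1']
Sequence: J2 → J3 → J1
Makespan calculation:
  J2: M1 done=6, M2 done=20
  J3: M1 done=25, M2 done=43
  J1: M1 done=41, M2 done=49
= Sequence: J2 → J3 → J1, Makespan: 49


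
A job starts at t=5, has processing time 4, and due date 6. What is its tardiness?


Completion = start + processing = 5 + 4 = 9
Tardiness = max(0, C - d) = max(0, 9 - 6)
= max(0, 3)
= 3


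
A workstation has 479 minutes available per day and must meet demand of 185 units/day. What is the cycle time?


Cycle time = available time / demand
= 479 / 185
= 2.59 min/unit


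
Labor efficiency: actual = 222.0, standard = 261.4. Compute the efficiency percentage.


Efficiency = (actual / standard) × 100
= (222.0 / 261.4) × 100
= 84.9%


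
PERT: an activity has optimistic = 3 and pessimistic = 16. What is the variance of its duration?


σ² = ((p - o) / 6)² = (p - o)² / 36
= (16 - 3)² / 36
= 13² / 36
= 169 / 36
= 4.6944


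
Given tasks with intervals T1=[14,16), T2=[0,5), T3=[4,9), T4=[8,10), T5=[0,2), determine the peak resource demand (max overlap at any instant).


Check each time point for overlaps:
  t=0: 2 tasks active (T2, T5)
Max concurrent = 2


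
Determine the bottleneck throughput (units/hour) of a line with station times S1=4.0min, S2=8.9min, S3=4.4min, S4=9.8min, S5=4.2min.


Bottleneck = longest station time
Station times: [4.0, 8.9, 4.4, 9.8, 4.2]
Max = 9.8 min
Rate = 60 / 9.8
= 6.12 units/hour (bottleneck: 9.8min)


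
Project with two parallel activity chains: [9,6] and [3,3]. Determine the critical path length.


Path A: 9 + 6 = 15
Path B: 3 + 3 = 6
Critical path = longest = max(15, 6)
= 15 (Path A)


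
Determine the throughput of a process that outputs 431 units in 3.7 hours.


Throughput = units / time
= 431 / 3.7
= 116.5 units/hour


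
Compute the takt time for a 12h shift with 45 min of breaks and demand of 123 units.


Available = 12×60 - 45 = 675 min
Takt time = 675 / 123
= 5.49 min/unit


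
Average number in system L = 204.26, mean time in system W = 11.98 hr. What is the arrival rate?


Little's law: L = λW → λ = L / W
= 204.26 / 11.98
= 17.05 per hour


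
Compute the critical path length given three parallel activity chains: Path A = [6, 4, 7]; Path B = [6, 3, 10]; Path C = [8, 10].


Path A: 6 + 4 + 7 = 17
Path B: 6 + 3 + 10 = 19
Path C: 8 + 10 = 18
Critical path = longest = max(17, 19, 18)
= 19 (Path B)


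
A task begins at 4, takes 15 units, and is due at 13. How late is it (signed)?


Completion = 4 + 15 = 19
Lateness = C - d = 19 - 13
= 6


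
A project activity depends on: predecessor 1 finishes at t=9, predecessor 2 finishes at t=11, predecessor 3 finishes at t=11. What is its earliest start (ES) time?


ES = max of all predecessor completion times
Predecessors: [9, 11, 11]
ES = max(9, 11, 11)
= 11


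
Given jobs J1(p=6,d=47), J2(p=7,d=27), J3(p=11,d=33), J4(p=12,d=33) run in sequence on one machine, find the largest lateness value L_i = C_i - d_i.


Lateness per job (L = C - d):
  J1: C=6, d=47, L=-41
  J2: C=13, d=27, L=-14
  J3: C=24, d=33, L=-9
  J4: C=36, d=33, L=3
Lmax = max(-41, -14, -9, 3)
= 3


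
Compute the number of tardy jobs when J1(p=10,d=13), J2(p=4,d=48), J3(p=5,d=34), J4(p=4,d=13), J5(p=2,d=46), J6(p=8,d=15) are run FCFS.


Completion vs due date:
  J1: C=10, d=13 → on time
  J2: C=14, d=48 → on time
  J3: C=19, d=34 → on time
  J4: C=23, d=13 → TARDY
  J5: C=25, d=46 → on time
  J6: C=33, d=15 → TARDY
Tardy jobs: J4, J6
Count = 2


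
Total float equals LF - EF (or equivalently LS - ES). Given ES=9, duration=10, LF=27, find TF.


EF = ES + duration = 9 + 10 = 19
LS = LF - duration = 27 - 10 = 17
Total Float = LF - EF = 27 - 19
(or LS - ES = 17 - 9)
= 8


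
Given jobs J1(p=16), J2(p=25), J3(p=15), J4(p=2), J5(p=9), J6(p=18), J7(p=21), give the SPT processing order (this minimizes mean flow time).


SPT: sort by shortest processing time
  J4: p=2
  J5: p=9
  J3: p=15
  J1: p=16
  J6: p=18
  J7: p=21
  J2: p=25
Order: J4 → J5 → J3 → J1 → J6 → J7 → J2


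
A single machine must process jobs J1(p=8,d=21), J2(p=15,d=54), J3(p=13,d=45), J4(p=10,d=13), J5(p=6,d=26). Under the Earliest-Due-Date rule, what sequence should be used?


EDD: sort by earliest due date
  J4: d=13, p=10
  J1: d=21, p=8
  J5: d=26, p=6
  J3: d=45, p=13
  J2: d=54, p=15
Order: J4 → J1 → J5 → J3 → J2


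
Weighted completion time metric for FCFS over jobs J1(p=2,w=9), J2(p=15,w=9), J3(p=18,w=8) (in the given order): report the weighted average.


Completion times:
  J1: C=2, w×C=9×2=18
  J2: C=17, w×C=9×17=153
  J3: C=35, w×C=8×35=280
Sum w×C = 451
Sum w = 26
Weighted avg = 451/26
= 17.35


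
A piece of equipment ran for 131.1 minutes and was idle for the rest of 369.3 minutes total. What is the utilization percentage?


Utilization = busy / total × 100
= 131.1 / 369.3 × 100
= 35.5%


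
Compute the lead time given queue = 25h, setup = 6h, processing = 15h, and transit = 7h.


Lead time = queue + setup + processing + transit
= 25 + 6 + 15 + 7
= 53 hours


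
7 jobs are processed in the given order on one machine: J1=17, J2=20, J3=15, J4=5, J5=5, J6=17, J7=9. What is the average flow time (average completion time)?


Completion times:
  J1: completes at 17
  J2: completes at 37
  J3: completes at 52
  J4: completes at 57
  J5: completes at 62
  J6: completes at 79
  J7: completes at 88
Sum = 392
Average = 392/7
= 56.00


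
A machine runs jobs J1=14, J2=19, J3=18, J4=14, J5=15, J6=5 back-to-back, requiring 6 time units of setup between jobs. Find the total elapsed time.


Makespan = Σ processing + (n-1) × setup
= (14 + 19 + 18 + 14 + 15 + 5) + (6-1)×6
= 85 + 30
= 115 time units


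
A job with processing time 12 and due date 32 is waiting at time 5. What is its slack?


Slack = due - current_time - processing
= 32 - 5 - 12
= 15


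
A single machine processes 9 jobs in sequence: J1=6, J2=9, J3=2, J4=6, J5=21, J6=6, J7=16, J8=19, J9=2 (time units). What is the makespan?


Sequential makespan: sum all processing times
= 6 + 9 + 2 + 6 + 21 + 6 + 16 + 19 + 2
= 87 time units


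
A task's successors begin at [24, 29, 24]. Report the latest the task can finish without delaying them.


LF = min of all successor start times
Successors start at: [24, 29, 24]
LF = min(24, 29, 24)
= 24


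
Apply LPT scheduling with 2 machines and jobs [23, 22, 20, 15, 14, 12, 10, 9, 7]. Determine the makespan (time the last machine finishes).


Jobs (LPT sorted): [23, 22, 20, 15, 14, 12, 10, 9, 7]
Machines: 2
  J=23 → Machine 1 (load: 0+23=23)
  J=22 → Machine 2 (load: 0+22=22)
  J=20 → Machine 2 (load: 22+20=42)
  J=15 → Machine 1 (load: 23+15=38)
  J=14 → Machine 1 (load: 38+14=52)
  J=12 → Machine 2 (load: 42+12=54)
  J=10 → Machine 1 (load: 52+10=62)
  J=9 → Machine 2 (load: 54+9=63)
  J=7 → Machine 1 (load: 62+7=69)
Machine loads: [69, 63]
Makespan = max = 69 time units


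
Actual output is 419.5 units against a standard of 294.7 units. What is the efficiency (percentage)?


Efficiency = (actual / standard) × 100
= (419.5 / 294.7) × 100
= 142.3%


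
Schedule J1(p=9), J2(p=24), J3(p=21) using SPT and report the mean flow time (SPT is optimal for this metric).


SPT order: J1 → J3 → J2
Completion times:
  J1: C=9
  J3: C=30
  J2: C=54
Sum = 93, n = 3
Mean flow = 93/3
= 31.00
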